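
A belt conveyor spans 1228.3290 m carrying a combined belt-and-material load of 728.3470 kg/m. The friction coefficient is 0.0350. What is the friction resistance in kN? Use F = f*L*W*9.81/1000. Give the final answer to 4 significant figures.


F = 0.0350 * 1228.3290 * 728.3470 * 9.81 / 1000
F = 307.2 kN


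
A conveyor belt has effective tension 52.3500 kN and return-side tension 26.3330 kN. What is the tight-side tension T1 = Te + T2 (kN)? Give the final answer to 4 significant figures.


T1 = Te + T2 = 52.3500 + 26.3330
T1 = 78.68 kN


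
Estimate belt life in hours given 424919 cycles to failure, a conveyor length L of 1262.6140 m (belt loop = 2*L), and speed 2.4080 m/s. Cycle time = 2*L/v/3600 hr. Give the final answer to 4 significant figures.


cycle_time = 2 * 1262.6140 / 2.4080 / 3600 = 0.291301 hr
life = 424919 * 0.291301 = 123800 hours


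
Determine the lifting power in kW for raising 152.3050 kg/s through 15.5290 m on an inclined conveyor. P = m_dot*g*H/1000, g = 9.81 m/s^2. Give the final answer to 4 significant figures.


P = 152.3050 * 9.81 * 15.5290 / 1000
P = 23.20 kW


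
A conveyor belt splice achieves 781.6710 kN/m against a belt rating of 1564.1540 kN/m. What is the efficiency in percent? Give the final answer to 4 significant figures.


Eff = 781.6710 / 1564.1540 * 100
Eff = 49.97 %


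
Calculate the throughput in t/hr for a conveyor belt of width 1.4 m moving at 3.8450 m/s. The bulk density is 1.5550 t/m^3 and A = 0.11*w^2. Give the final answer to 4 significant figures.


A = 0.11 * 1.4^2 = 0.2156 m^2
C = 0.2156 * 3.8450 * 1.5550 * 3600
C = 4641 t/hr


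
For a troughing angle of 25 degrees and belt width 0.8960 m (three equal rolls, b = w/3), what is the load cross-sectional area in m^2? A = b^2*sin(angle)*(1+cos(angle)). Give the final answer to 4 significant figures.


b = 0.8960/3 = 0.298667 m
A = 0.298667^2 * sin(25 deg) * (1 + cos(25 deg))
A = 0.07186 m^2


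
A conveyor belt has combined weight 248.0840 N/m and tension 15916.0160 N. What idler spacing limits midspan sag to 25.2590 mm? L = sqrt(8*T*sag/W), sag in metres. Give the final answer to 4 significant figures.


sag = 25.2590/1000 = 0.025259 m
L = sqrt(8 * 15916.0160 * 0.025259 / 248.0840)
L = 3.601 m


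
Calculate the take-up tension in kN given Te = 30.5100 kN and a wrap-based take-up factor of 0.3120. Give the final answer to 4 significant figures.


T_tu = 30.5100 * 0.3120
T_tu = 9.519 kN


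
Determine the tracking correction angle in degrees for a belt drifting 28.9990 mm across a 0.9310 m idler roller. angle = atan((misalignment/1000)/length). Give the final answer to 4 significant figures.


misalign_m = 28.9990 / 1000 = 0.028999 m
angle = atan(0.028999 / 0.9310)
angle = 1.784 deg


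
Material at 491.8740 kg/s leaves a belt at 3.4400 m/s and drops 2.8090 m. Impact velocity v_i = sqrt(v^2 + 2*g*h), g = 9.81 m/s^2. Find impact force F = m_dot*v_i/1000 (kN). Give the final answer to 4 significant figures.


v_i = sqrt(3.4400^2 + 2*9.81*2.8090) = 8.18206 m/s
F = 491.8740 * 8.18206 / 1000
F = 4.025 kN


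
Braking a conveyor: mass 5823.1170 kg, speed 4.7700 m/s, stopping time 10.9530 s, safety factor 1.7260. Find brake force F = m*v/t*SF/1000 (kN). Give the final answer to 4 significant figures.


F = 5823.1170 * 4.7700 / 10.9530 * 1.7260 / 1000
F = 4.377 kN


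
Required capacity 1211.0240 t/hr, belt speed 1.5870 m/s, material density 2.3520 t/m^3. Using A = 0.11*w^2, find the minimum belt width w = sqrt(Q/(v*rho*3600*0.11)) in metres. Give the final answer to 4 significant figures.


A_req = 1211.0240 / (1.5870 * 2.3520 * 3600) = 0.0901231 m^2
w = sqrt(0.0901231 / 0.11)
w = 0.9052 m


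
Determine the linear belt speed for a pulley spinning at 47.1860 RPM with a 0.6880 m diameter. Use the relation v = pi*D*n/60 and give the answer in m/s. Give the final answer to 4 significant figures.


v = pi * 0.6880 * 47.1860 / 60
v = 1.700 m/s


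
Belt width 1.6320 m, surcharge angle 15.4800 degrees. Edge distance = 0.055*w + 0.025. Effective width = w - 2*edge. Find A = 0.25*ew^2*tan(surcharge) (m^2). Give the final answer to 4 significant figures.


edge = 0.055*1.6320 + 0.025 = 0.11476 m
ew = 1.6320 - 2*0.11476 = 1.40248 m
A = 0.25 * 1.40248^2 * tan(15.4800 deg)
A = 0.1362 m^2


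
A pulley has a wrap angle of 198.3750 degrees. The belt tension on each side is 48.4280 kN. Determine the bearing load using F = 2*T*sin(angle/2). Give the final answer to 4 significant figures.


F = 2 * 48.4280 * sin(198.3750/2 deg)
F = 95.61 kN


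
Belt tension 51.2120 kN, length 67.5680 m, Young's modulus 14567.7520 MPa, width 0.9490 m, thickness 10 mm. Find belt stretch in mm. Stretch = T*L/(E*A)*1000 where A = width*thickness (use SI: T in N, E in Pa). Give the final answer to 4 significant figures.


A = 0.9490 * 0.01 = 0.00949 m^2
Stretch = 51.2120*1000 * 67.5680 / (14567.7520e6 * 0.00949) * 1000
Stretch = 25.03 mm


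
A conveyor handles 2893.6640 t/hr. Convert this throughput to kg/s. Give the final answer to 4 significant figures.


m_dot = 2893.6640 * 1000 / 3600
m_dot = 803.8 kg/s


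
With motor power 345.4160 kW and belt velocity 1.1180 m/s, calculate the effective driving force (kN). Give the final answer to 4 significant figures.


Te = P / v = 345.4160 / 1.1180
Te = 309.0 kN


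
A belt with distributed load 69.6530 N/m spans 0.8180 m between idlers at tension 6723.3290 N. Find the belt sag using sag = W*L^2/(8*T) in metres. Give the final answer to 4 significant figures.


sag = 69.6530 * 0.8180^2 / (8 * 6723.3290)
sag = 0.0008665 m


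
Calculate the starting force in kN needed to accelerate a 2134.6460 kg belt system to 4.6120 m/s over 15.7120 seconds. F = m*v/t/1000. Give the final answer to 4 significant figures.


F = 2134.6460 * 4.6120 / 15.7120 / 1000
F = 0.6266 kN


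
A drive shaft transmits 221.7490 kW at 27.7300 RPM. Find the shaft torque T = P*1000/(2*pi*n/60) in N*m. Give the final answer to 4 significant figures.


omega = 2*pi*27.7300/60 = 2.90388 rad/s
T = 221.7490*1000 / 2.90388
T = 76360 N*m


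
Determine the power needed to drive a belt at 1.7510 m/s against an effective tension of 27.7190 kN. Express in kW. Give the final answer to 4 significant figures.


P = Te * v = 27.7190 * 1.7510
P = 48.54 kW


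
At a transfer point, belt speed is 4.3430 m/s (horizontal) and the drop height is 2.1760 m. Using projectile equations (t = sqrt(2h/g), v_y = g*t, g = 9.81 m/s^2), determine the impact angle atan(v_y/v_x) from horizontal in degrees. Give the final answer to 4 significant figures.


t = sqrt(2*2.1760/9.81) = 0.666055 s
v_y = 9.81 * 0.666055 = 6.534 m/s
angle = atan(6.534 / 4.3430) = 56.39 deg


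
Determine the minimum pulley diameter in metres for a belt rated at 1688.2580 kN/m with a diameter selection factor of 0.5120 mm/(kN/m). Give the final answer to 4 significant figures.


D = 1688.2580 * 0.5120 / 1000
D = 0.8644 m


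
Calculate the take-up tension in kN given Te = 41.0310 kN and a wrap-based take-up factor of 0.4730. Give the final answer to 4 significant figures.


T_tu = 41.0310 * 0.4730
T_tu = 19.41 kN


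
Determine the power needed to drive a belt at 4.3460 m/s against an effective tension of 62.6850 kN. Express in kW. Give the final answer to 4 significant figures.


P = Te * v = 62.6850 * 4.3460
P = 272.4 kW


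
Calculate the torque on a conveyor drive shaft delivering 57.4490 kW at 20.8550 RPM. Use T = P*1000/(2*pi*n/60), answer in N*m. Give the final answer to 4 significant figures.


omega = 2*pi*20.8550/60 = 2.18393 rad/s
T = 57.4490*1000 / 2.18393
T = 26310 N*m


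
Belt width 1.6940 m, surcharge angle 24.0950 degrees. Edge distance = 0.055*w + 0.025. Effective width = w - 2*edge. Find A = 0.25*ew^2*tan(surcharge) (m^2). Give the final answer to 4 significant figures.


edge = 0.055*1.6940 + 0.025 = 0.11817 m
ew = 1.6940 - 2*0.11817 = 1.45766 m
A = 0.25 * 1.45766^2 * tan(24.0950 deg)
A = 0.2376 m^2


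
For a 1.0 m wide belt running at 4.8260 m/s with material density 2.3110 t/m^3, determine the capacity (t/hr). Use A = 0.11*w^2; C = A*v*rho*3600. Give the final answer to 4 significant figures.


A = 0.11 * 1.0^2 = 0.11 m^2
C = 0.11 * 4.8260 * 2.3110 * 3600
C = 4417 t/hr


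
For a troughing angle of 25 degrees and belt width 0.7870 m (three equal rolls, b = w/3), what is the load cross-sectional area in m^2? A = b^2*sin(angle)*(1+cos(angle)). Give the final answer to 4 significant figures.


b = 0.7870/3 = 0.262333 m
A = 0.262333^2 * sin(25 deg) * (1 + cos(25 deg))
A = 0.05544 m^2


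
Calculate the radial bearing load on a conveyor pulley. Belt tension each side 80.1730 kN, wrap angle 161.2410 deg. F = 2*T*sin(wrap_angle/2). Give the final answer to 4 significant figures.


F = 2 * 80.1730 * sin(161.2410/2 deg)
F = 158.2 kN


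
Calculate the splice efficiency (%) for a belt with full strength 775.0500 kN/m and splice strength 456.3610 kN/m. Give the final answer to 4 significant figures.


Eff = 456.3610 / 775.0500 * 100
Eff = 58.88 %


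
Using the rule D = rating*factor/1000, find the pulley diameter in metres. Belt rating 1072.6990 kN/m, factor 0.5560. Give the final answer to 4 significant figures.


D = 1072.6990 * 0.5560 / 1000
D = 0.5964 m


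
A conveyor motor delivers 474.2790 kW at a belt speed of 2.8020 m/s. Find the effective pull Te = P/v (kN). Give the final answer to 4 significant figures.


Te = P / v = 474.2790 / 2.8020
Te = 169.3 kN


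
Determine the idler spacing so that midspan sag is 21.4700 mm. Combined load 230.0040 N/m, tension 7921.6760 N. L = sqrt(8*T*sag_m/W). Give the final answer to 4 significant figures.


sag = 21.4700/1000 = 0.021470 m
L = sqrt(8 * 7921.6760 * 0.021470 / 230.0040)
L = 2.432 m


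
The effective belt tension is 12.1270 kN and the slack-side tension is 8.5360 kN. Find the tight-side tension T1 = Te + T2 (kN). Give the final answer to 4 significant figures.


T1 = Te + T2 = 12.1270 + 8.5360
T1 = 20.66 kN


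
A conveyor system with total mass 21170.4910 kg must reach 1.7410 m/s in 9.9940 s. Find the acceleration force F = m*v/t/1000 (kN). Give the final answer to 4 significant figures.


F = 21170.4910 * 1.7410 / 9.9940 / 1000
F = 3.688 kN


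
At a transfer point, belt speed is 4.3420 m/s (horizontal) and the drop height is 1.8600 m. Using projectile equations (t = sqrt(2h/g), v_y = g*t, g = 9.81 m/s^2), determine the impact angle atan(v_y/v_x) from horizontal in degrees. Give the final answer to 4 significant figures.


t = sqrt(2*1.8600/9.81) = 0.615796 s
v_y = 9.81 * 0.615796 = 6.04096 m/s
angle = atan(6.04096 / 4.3420) = 54.29 deg


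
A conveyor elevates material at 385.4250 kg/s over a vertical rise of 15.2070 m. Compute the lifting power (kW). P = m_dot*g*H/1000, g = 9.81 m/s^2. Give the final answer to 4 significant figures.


P = 385.4250 * 9.81 * 15.2070 / 1000
P = 57.50 kW


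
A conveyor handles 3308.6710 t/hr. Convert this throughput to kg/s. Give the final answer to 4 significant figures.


m_dot = 3308.6710 * 1000 / 3600
m_dot = 919.1 kg/s


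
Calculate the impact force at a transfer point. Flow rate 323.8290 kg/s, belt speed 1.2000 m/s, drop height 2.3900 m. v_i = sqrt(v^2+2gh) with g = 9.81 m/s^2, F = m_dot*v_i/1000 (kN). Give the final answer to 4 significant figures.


v_i = sqrt(1.2000^2 + 2*9.81*2.3900) = 6.95211 m/s
F = 323.8290 * 6.95211 / 1000
F = 2.251 kN


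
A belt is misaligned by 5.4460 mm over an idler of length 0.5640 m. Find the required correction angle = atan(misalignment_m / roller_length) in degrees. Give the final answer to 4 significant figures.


misalign_m = 5.4460 / 1000 = 0.005446 m
angle = atan(0.005446 / 0.5640)
angle = 0.5532 deg


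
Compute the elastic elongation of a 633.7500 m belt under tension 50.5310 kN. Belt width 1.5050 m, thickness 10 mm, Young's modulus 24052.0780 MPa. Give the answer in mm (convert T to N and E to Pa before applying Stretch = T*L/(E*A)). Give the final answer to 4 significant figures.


A = 1.5050 * 0.01 = 0.01505 m^2
Stretch = 50.5310*1000 * 633.7500 / (24052.0780e6 * 0.01505) * 1000
Stretch = 88.47 mm


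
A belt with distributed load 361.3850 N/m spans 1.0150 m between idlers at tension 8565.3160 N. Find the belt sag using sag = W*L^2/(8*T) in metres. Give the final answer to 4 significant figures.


sag = 361.3850 * 1.0150^2 / (8 * 8565.3160)
sag = 0.005433 m


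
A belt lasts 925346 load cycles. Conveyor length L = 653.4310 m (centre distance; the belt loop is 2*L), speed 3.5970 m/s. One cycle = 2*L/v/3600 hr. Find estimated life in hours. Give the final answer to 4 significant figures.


cycle_time = 2 * 653.4310 / 3.5970 / 3600 = 0.100922 hr
life = 925346 * 0.100922 = 93390 hours


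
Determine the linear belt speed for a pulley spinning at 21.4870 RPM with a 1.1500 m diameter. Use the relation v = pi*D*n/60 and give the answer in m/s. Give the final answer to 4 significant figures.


v = pi * 1.1500 * 21.4870 / 60
v = 1.294 m/s


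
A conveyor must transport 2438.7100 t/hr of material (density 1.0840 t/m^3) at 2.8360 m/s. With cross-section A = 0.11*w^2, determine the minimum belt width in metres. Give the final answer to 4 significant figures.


A_req = 2438.7100 / (2.8360 * 1.0840 * 3600) = 0.220355 m^2
w = sqrt(0.220355 / 0.11)
w = 1.415 m


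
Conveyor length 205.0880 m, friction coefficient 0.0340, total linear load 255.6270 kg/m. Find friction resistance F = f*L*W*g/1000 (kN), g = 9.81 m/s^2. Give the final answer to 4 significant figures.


F = 0.0340 * 205.0880 * 255.6270 * 9.81 / 1000
F = 17.49 kN


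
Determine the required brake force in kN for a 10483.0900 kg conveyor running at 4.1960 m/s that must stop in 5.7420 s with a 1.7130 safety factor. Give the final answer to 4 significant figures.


F = 10483.0900 * 4.1960 / 5.7420 * 1.7130 / 1000
F = 13.12 kN


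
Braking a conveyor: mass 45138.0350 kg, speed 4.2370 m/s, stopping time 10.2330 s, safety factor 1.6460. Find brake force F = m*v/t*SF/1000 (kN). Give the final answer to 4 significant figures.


F = 45138.0350 * 4.2370 / 10.2330 * 1.6460 / 1000
F = 30.76 kN


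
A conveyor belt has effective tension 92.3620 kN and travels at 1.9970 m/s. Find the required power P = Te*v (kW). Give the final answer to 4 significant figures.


P = Te * v = 92.3620 * 1.9970
P = 184.4 kW


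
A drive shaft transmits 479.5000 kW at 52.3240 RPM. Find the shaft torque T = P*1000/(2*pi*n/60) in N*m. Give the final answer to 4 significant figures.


omega = 2*pi*52.3240/60 = 5.47936 rad/s
T = 479.5000*1000 / 5.47936
T = 87510 N*m


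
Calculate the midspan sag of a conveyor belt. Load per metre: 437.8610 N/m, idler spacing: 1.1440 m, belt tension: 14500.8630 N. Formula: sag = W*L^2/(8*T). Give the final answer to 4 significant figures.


sag = 437.8610 * 1.1440^2 / (8 * 14500.8630)
sag = 0.004940 m


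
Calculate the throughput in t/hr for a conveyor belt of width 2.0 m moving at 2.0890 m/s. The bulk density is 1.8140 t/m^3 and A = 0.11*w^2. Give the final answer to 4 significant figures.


A = 0.11 * 2.0^2 = 0.44 m^2
C = 0.44 * 2.0890 * 1.8140 * 3600
C = 6002 t/hr


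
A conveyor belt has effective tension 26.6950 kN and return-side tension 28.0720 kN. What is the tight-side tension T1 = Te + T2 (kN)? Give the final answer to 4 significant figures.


T1 = Te + T2 = 26.6950 + 28.0720
T1 = 54.77 kN


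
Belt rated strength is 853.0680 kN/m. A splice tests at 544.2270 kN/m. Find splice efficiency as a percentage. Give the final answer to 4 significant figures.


Eff = 544.2270 / 853.0680 * 100
Eff = 63.80 %


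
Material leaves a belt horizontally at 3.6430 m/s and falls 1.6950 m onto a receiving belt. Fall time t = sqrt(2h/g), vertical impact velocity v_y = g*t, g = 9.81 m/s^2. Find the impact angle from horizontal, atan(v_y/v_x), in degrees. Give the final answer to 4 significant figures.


t = sqrt(2*1.6950/9.81) = 0.587848 s
v_y = 9.81 * 0.587848 = 5.76679 m/s
angle = atan(5.76679 / 3.6430) = 57.72 deg


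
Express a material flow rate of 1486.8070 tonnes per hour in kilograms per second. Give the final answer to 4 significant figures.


m_dot = 1486.8070 * 1000 / 3600
m_dot = 413.0 kg/s


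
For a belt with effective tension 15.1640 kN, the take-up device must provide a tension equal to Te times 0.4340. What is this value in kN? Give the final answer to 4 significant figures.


T_tu = 15.1640 * 0.4340
T_tu = 6.581 kN


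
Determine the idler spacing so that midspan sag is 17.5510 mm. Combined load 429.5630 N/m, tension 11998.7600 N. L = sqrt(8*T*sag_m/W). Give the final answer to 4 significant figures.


sag = 17.5510/1000 = 0.017551 m
L = sqrt(8 * 11998.7600 * 0.017551 / 429.5630)
L = 1.980 m


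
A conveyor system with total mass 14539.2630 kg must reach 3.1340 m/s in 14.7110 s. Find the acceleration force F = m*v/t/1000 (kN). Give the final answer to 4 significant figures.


F = 14539.2630 * 3.1340 / 14.7110 / 1000
F = 3.097 kN


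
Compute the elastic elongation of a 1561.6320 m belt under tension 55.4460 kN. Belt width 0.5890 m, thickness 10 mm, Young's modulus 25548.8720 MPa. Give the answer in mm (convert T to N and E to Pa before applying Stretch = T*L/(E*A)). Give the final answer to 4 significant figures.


A = 0.5890 * 0.01 = 0.00589 m^2
Stretch = 55.4460*1000 * 1561.6320 / (25548.8720e6 * 0.00589) * 1000
Stretch = 575.4 mm


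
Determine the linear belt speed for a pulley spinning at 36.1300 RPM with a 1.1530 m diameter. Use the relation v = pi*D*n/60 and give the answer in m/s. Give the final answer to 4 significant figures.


v = pi * 1.1530 * 36.1300 / 60
v = 2.181 m/s


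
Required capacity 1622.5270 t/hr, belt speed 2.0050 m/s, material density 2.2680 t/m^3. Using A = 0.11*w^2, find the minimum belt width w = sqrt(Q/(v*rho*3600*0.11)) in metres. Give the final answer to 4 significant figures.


A_req = 1622.5270 / (2.0050 * 2.2680 * 3600) = 0.0991133 m^2
w = sqrt(0.0991133 / 0.11)
w = 0.9492 m


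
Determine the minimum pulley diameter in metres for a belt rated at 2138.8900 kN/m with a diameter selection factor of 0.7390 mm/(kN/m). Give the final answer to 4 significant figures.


D = 2138.8900 * 0.7390 / 1000
D = 1.581 m


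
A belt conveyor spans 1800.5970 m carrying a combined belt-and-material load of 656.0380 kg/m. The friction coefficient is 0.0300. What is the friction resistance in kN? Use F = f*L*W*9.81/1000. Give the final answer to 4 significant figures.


F = 0.0300 * 1800.5970 * 656.0380 * 9.81 / 1000
F = 347.6 kN


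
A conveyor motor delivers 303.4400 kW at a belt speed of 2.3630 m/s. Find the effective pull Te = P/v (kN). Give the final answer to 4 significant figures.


Te = P / v = 303.4400 / 2.3630
Te = 128.4 kN


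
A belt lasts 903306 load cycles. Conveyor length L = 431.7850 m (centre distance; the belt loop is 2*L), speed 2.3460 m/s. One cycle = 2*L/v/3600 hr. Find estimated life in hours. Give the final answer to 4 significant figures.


cycle_time = 2 * 431.7850 / 2.3460 / 3600 = 0.102251 hr
life = 903306 * 0.102251 = 92360 hours


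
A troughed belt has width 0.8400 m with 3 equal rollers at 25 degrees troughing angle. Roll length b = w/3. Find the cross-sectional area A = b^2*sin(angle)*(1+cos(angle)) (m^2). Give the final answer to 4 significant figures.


b = 0.8400/3 = 0.28 m
A = 0.28^2 * sin(25 deg) * (1 + cos(25 deg))
A = 0.06316 m^2


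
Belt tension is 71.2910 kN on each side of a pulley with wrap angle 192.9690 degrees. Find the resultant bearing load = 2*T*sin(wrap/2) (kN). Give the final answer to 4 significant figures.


F = 2 * 71.2910 * sin(192.9690/2 deg)
F = 141.7 kN


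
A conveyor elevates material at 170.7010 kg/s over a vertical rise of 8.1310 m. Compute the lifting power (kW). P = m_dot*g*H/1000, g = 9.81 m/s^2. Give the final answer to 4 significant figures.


P = 170.7010 * 9.81 * 8.1310 / 1000
P = 13.62 kW


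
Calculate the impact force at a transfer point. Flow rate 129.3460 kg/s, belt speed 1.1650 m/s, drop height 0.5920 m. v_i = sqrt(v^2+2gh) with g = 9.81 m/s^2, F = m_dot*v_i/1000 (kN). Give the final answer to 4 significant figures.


v_i = sqrt(1.1650^2 + 2*9.81*0.5920) = 3.6017 m/s
F = 129.3460 * 3.6017 / 1000
F = 0.4659 kN


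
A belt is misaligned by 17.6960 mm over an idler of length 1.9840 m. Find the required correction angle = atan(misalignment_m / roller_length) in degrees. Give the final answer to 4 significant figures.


misalign_m = 17.6960 / 1000 = 0.017696 m
angle = atan(0.017696 / 1.9840)
angle = 0.5110 deg


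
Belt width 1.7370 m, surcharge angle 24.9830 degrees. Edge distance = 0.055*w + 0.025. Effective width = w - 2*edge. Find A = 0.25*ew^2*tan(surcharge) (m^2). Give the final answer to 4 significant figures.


edge = 0.055*1.7370 + 0.025 = 0.120535 m
ew = 1.7370 - 2*0.120535 = 1.49593 m
A = 0.25 * 1.49593^2 * tan(24.9830 deg)
A = 0.2607 m^2


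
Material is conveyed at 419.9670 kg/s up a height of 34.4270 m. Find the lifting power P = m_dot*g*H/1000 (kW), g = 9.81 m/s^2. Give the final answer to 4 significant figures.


P = 419.9670 * 9.81 * 34.4270 / 1000
P = 141.8 kW


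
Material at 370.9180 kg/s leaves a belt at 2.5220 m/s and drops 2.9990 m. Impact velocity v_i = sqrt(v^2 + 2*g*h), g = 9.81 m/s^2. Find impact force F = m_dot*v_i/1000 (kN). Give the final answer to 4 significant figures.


v_i = sqrt(2.5220^2 + 2*9.81*2.9990) = 8.07471 m/s
F = 370.9180 * 8.07471 / 1000
F = 2.995 kN


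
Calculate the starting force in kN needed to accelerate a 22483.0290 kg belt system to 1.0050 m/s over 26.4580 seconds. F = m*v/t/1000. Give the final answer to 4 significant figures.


F = 22483.0290 * 1.0050 / 26.4580 / 1000
F = 0.8540 kN


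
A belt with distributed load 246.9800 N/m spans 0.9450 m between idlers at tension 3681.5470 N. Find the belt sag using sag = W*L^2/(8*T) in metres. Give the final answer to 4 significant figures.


sag = 246.9800 * 0.9450^2 / (8 * 3681.5470)
sag = 0.007489 m


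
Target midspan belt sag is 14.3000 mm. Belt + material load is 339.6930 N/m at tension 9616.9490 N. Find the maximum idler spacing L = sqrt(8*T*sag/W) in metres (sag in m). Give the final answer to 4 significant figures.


sag = 14.3000/1000 = 0.014300 m
L = sqrt(8 * 9616.9490 * 0.014300 / 339.6930)
L = 1.800 m


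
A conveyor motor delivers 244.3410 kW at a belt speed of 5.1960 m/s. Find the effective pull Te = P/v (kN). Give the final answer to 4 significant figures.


Te = P / v = 244.3410 / 5.1960
Te = 47.02 kN


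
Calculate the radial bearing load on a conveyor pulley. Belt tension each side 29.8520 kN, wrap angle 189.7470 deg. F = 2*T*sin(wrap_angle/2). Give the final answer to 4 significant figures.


F = 2 * 29.8520 * sin(189.7470/2 deg)
F = 59.49 kN


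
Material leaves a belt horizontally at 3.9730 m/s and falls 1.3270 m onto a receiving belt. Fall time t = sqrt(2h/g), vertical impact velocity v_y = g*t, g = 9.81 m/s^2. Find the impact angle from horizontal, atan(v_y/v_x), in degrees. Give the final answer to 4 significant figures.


t = sqrt(2*1.3270/9.81) = 0.520135 s
v_y = 9.81 * 0.520135 = 5.10252 m/s
angle = atan(5.10252 / 3.9730) = 52.09 deg


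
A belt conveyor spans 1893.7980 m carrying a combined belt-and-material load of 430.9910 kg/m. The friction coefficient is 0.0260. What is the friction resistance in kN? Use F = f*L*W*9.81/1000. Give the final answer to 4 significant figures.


F = 0.0260 * 1893.7980 * 430.9910 * 9.81 / 1000
F = 208.2 kN


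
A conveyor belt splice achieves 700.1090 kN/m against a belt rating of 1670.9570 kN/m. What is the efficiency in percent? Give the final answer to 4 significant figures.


Eff = 700.1090 / 1670.9570 * 100
Eff = 41.90 %


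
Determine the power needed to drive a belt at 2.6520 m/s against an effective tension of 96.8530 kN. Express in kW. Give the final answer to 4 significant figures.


P = Te * v = 96.8530 * 2.6520
P = 256.9 kW


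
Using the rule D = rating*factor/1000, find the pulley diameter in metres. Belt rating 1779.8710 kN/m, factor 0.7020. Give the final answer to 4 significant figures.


D = 1779.8710 * 0.7020 / 1000
D = 1.249 m


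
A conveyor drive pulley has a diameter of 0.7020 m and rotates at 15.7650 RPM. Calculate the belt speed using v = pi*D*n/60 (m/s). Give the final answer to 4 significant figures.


v = pi * 0.7020 * 15.7650 / 60
v = 0.5795 m/s


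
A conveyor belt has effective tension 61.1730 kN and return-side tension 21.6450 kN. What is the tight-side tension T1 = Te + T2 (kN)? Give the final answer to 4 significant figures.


T1 = Te + T2 = 61.1730 + 21.6450
T1 = 82.82 kN


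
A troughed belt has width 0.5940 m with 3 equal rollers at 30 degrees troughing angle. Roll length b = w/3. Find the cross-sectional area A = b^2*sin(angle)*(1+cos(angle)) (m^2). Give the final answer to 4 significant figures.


b = 0.5940/3 = 0.198 m
A = 0.198^2 * sin(30 deg) * (1 + cos(30 deg))
A = 0.03658 m^2


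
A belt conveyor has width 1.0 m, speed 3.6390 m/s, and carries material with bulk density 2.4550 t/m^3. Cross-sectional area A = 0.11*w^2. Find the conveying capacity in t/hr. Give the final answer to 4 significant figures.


A = 0.11 * 1.0^2 = 0.11 m^2
C = 0.11 * 3.6390 * 2.4550 * 3600
C = 3538 t/hr


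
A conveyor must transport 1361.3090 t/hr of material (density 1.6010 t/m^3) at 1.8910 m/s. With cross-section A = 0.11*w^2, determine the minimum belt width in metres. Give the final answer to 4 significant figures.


A_req = 1361.3090 / (1.8910 * 1.6010 * 3600) = 0.124903 m^2
w = sqrt(0.124903 / 0.11)
w = 1.066 m


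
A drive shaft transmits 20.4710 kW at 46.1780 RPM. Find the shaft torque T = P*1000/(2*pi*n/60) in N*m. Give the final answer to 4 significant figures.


omega = 2*pi*46.1780/60 = 4.83575 rad/s
T = 20.4710*1000 / 4.83575
T = 4233 N*m


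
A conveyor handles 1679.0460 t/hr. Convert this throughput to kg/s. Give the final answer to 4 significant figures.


m_dot = 1679.0460 * 1000 / 3600
m_dot = 466.4 kg/s


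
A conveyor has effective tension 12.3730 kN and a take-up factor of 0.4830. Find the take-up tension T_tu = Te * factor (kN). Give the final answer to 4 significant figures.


T_tu = 12.3730 * 0.4830
T_tu = 5.976 kN


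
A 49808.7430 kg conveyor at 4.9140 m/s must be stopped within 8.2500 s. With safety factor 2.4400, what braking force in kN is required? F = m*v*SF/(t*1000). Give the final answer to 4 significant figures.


F = 49808.7430 * 4.9140 / 8.2500 * 2.4400 / 1000
F = 72.39 kN


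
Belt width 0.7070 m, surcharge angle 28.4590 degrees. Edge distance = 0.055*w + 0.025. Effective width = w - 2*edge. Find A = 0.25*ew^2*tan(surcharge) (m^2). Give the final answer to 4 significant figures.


edge = 0.055*0.7070 + 0.025 = 0.063885 m
ew = 0.7070 - 2*0.063885 = 0.57923 m
A = 0.25 * 0.57923^2 * tan(28.4590 deg)
A = 0.04546 m^2


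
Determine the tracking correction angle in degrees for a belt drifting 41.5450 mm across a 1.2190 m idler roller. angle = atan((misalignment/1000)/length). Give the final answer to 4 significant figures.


misalign_m = 41.5450 / 1000 = 0.041545 m
angle = atan(0.041545 / 1.2190)
angle = 1.952 deg


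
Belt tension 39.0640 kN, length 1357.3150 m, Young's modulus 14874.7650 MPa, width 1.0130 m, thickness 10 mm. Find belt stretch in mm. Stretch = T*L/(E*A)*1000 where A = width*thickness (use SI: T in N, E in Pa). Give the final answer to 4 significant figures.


A = 1.0130 * 0.01 = 0.01013 m^2
Stretch = 39.0640*1000 * 1357.3150 / (14874.7650e6 * 0.01013) * 1000
Stretch = 351.9 mm


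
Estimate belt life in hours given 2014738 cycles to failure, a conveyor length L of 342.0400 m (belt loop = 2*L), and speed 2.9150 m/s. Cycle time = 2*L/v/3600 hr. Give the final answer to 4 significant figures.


cycle_time = 2 * 342.0400 / 2.9150 / 3600 = 0.0651877 hr
life = 2014738 * 0.0651877 = 131300 hours


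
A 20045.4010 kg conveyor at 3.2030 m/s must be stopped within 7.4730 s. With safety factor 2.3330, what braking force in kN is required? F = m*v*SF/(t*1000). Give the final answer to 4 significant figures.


F = 20045.4010 * 3.2030 / 7.4730 * 2.3330 / 1000
F = 20.04 kN


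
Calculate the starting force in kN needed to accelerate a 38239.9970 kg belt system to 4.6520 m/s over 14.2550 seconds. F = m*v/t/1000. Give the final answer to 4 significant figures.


F = 38239.9970 * 4.6520 / 14.2550 / 1000
F = 12.48 kN


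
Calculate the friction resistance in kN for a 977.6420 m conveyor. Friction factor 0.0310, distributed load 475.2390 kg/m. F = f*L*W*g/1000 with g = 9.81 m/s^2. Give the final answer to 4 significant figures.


F = 0.0310 * 977.6420 * 475.2390 * 9.81 / 1000
F = 141.3 kN


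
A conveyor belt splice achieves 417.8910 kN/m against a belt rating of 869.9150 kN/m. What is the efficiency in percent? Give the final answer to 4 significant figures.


Eff = 417.8910 / 869.9150 * 100
Eff = 48.04 %


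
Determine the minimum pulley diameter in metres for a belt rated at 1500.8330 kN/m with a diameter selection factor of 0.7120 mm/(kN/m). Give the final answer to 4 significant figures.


D = 1500.8330 * 0.7120 / 1000
D = 1.069 m


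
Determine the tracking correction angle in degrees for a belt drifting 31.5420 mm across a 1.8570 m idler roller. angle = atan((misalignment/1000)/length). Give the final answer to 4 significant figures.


misalign_m = 31.5420 / 1000 = 0.031542 m
angle = atan(0.031542 / 1.8570)
angle = 0.9731 deg


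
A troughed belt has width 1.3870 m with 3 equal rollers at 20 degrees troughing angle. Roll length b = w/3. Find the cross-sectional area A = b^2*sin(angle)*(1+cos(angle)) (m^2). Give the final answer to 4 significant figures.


b = 1.3870/3 = 0.462333 m
A = 0.462333^2 * sin(20 deg) * (1 + cos(20 deg))
A = 0.1418 m^2


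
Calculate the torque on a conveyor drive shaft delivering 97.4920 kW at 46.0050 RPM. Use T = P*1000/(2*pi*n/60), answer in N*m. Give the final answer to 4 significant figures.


omega = 2*pi*46.0050/60 = 4.81763 rad/s
T = 97.4920*1000 / 4.81763
T = 20240 N*m


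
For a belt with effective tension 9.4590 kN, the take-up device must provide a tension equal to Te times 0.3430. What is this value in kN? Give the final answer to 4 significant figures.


T_tu = 9.4590 * 0.3430
T_tu = 3.244 kN


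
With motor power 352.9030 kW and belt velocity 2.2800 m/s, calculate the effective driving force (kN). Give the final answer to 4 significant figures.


Te = P / v = 352.9030 / 2.2800
Te = 154.8 kN


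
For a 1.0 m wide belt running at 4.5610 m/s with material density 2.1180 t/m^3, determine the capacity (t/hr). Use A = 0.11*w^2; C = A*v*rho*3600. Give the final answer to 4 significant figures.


A = 0.11 * 1.0^2 = 0.11 m^2
C = 0.11 * 4.5610 * 2.1180 * 3600
C = 3825 t/hr


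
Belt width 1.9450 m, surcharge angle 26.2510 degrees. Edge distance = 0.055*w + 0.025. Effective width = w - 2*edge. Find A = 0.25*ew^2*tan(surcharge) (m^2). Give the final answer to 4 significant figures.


edge = 0.055*1.9450 + 0.025 = 0.131975 m
ew = 1.9450 - 2*0.131975 = 1.68105 m
A = 0.25 * 1.68105^2 * tan(26.2510 deg)
A = 0.3484 m^2


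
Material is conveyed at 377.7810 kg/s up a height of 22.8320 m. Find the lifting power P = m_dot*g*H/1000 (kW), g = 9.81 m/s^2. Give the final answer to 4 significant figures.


P = 377.7810 * 9.81 * 22.8320 / 1000
P = 84.62 kW


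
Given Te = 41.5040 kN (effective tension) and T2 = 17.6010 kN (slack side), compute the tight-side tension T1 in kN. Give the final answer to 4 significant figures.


T1 = Te + T2 = 41.5040 + 17.6010
T1 = 59.10 kN


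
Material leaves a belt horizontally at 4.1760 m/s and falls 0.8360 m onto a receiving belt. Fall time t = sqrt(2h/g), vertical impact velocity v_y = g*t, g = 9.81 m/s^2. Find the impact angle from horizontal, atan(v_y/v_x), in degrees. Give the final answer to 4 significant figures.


t = sqrt(2*0.8360/9.81) = 0.412842 s
v_y = 9.81 * 0.412842 = 4.04998 m/s
angle = atan(4.04998 / 4.1760) = 44.12 deg


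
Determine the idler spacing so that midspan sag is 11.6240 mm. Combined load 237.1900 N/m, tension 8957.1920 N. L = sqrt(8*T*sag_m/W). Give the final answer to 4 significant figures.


sag = 11.6240/1000 = 0.011624 m
L = sqrt(8 * 8957.1920 * 0.011624 / 237.1900)
L = 1.874 m


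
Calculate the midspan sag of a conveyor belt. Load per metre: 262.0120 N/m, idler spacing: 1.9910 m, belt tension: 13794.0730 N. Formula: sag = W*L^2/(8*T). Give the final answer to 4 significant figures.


sag = 262.0120 * 1.9910^2 / (8 * 13794.0730)
sag = 0.009412 m


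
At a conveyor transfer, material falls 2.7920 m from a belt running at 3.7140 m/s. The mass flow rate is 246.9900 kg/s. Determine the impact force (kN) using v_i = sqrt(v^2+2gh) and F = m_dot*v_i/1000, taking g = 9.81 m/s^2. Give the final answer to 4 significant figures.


v_i = sqrt(3.7140^2 + 2*9.81*2.7920) = 8.28087 m/s
F = 246.9900 * 8.28087 / 1000
F = 2.045 kN


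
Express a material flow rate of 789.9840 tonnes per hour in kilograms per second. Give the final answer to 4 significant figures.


m_dot = 789.9840 * 1000 / 3600
m_dot = 219.4 kg/s


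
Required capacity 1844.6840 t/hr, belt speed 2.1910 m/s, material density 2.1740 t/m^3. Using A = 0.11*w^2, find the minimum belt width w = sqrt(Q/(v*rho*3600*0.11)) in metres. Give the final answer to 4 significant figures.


A_req = 1844.6840 / (2.1910 * 2.1740 * 3600) = 0.107577 m^2
w = sqrt(0.107577 / 0.11)
w = 0.9889 m


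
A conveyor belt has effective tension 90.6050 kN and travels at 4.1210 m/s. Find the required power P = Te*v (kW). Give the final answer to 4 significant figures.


P = Te * v = 90.6050 * 4.1210
P = 373.4 kW


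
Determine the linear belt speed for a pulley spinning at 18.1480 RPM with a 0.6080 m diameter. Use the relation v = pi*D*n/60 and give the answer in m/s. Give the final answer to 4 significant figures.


v = pi * 0.6080 * 18.1480 / 60
v = 0.5777 m/s


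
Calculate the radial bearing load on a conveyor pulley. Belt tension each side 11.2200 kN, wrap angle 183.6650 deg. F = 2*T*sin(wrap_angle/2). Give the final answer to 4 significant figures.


F = 2 * 11.2200 * sin(183.6650/2 deg)
F = 22.43 kN


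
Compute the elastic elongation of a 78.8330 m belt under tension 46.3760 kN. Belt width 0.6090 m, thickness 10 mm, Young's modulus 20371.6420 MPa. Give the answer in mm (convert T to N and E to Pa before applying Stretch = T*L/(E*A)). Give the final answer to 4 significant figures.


A = 0.6090 * 0.01 = 0.00609 m^2
Stretch = 46.3760*1000 * 78.8330 / (20371.6420e6 * 0.00609) * 1000
Stretch = 29.47 mm


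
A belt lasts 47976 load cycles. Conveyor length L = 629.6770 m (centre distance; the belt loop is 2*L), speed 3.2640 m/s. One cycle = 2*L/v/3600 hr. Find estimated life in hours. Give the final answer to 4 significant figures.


cycle_time = 2 * 629.6770 / 3.2640 / 3600 = 0.107175 hr
life = 47976 * 0.107175 = 5142 hours


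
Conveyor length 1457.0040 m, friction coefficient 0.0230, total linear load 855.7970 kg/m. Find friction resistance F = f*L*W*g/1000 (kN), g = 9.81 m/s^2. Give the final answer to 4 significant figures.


F = 0.0230 * 1457.0040 * 855.7970 * 9.81 / 1000
F = 281.3 kN


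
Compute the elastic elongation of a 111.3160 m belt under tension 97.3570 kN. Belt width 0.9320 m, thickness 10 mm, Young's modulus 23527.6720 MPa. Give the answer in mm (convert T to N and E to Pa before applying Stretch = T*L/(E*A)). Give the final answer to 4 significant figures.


A = 0.9320 * 0.01 = 0.00932 m^2
Stretch = 97.3570*1000 * 111.3160 / (23527.6720e6 * 0.00932) * 1000
Stretch = 49.42 mm


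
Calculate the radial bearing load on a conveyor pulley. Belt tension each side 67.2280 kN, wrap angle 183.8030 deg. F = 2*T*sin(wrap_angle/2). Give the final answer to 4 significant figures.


F = 2 * 67.2280 * sin(183.8030/2 deg)
F = 134.4 kN


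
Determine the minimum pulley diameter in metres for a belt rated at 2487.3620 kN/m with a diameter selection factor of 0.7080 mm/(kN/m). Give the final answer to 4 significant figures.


D = 2487.3620 * 0.7080 / 1000
D = 1.761 m


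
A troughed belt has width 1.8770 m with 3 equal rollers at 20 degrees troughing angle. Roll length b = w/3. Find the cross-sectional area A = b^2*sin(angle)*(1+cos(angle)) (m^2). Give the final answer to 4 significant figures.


b = 1.8770/3 = 0.625667 m
A = 0.625667^2 * sin(20 deg) * (1 + cos(20 deg))
A = 0.2597 m^2


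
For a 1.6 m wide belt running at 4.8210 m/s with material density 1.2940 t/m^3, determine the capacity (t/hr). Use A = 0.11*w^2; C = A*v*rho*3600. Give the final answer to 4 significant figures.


A = 0.11 * 1.6^2 = 0.2816 m^2
C = 0.2816 * 4.8210 * 1.2940 * 3600
C = 6324 t/hr


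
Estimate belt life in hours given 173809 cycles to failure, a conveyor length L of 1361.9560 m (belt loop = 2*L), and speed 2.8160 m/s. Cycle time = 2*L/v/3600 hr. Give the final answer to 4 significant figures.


cycle_time = 2 * 1361.9560 / 2.8160 / 3600 = 0.268694 hr
life = 173809 * 0.268694 = 46700 hours


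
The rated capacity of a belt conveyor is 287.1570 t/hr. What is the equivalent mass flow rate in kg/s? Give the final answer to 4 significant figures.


m_dot = 287.1570 * 1000 / 3600
m_dot = 79.77 kg/s


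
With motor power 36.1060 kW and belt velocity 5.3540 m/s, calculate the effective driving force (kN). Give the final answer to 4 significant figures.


Te = P / v = 36.1060 / 5.3540
Te = 6.744 kN


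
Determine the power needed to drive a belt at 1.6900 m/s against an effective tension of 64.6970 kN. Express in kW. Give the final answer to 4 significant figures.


P = Te * v = 64.6970 * 1.6900
P = 109.3 kW


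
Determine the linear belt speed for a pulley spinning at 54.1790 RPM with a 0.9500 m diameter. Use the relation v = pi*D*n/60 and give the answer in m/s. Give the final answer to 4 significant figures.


v = pi * 0.9500 * 54.1790 / 60
v = 2.695 m/s


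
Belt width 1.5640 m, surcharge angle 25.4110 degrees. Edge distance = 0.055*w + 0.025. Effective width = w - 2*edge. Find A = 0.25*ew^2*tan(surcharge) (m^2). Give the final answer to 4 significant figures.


edge = 0.055*1.5640 + 0.025 = 0.11102 m
ew = 1.5640 - 2*0.11102 = 1.34196 m
A = 0.25 * 1.34196^2 * tan(25.4110 deg)
A = 0.2139 m^2


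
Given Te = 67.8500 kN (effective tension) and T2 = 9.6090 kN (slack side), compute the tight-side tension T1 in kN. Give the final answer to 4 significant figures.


T1 = Te + T2 = 67.8500 + 9.6090
T1 = 77.46 kN


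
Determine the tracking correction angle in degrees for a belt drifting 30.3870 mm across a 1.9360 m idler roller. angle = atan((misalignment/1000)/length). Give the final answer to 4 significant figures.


misalign_m = 30.3870 / 1000 = 0.030387 m
angle = atan(0.030387 / 1.9360)
angle = 0.8992 deg


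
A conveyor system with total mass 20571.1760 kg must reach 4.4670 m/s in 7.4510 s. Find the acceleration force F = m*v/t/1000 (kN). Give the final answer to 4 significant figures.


F = 20571.1760 * 4.4670 / 7.4510 / 1000
F = 12.33 kN


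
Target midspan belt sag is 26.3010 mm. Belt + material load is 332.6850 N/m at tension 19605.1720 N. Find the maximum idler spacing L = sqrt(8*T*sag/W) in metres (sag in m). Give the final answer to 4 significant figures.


sag = 26.3010/1000 = 0.026301 m
L = sqrt(8 * 19605.1720 * 0.026301 / 332.6850)
L = 3.521 m


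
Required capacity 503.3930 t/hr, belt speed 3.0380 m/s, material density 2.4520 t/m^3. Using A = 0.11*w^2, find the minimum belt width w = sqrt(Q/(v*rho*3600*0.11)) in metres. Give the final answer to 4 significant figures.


A_req = 503.3930 / (3.0380 * 2.4520 * 3600) = 0.0187714 m^2
w = sqrt(0.0187714 / 0.11)
w = 0.4131 m
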